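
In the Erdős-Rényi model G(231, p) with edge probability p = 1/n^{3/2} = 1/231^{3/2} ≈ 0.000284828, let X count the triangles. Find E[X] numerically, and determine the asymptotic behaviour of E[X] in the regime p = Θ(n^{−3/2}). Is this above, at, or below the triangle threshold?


Number of potential triangles: C(231, 3) = 2027795.
Each occurs with probability p³ ≈ (0.000284828)³ ≈ 2.31071344e-11.
By linearity: E[X] = C(231, 3)·p³ ≈ 2027795 · 2.31071344e-11 ≈ 0.000047.
Since α = 3/2 > 1, p = c/n^{3/2} = o(1/n) is below the triangle threshold p ~ 1/n. Asymptotically E[X] ~ (c³/6)·n^{3(1−α)} = (1³/6)·n^{-1.5} → 0, so by Markov's inequality G has no triangles w.h.p.

E[X] ≈ 0.000047; in regime p = Θ(1/n^{3/2}) E[X] tends to 0 (below the triangle threshold p ~ 1/n).


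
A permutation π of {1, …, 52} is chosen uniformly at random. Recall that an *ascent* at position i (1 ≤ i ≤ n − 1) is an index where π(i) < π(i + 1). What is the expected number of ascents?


Write X = Σ X_I over i = 1, …, 51, with X_I the indicator of one ascent.
There are 51 indicators.
For each fixed i, the pair (π(i), π(i+1)) is a uniformly random ordered pair of distinct values from {1, …, 52}; by symmetry P[π(i) < π(i+1)] = 1/2.
By linearity: E[X] = 51 · (1/2) = (52 − 1) · (1/2) = 51/2 ≈ 25.5000.

E[X] = 51/2 = 25.5000.


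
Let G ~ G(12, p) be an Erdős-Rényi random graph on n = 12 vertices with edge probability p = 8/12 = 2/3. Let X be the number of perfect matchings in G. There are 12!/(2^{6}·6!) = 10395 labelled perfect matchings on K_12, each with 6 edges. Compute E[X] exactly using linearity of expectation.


K_12 has 12!/(2^{6}·6!) = 10395 labelled perfect matchings.
For each such perfect matching H, let X_H = 1 if all 6 edges of H are present in G. Then P[X_H = 1] = p^{6} = (2/3)^{6} = 64/729.
Summing the indicators: E[X] = Σ_H E[X_H] = 10395 · p^{6} = 10395 · 64/729 = 24640/27.
Numerically: E[X] ≈ 912.6.

E[X] = 10395 · (2/3)^{6} = 24640/27 ≈ 912.6.


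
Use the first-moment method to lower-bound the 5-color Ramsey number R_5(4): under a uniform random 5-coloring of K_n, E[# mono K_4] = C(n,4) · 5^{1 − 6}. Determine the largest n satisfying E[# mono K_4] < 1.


We need C(n, 4) · 5^{1 − 6} < 1, i.e. C(n, 4) < 5^{6 − 1} = 3125.
Check values of n near the boundary:
  n = 17: C(17, 4) = 2380; 2380 < 3125? YES
  n = 18: C(18, 4) = 3060; 3060 < 3125? YES
  n = 19: C(19, 4) = 3876; 3876 < 3125? NO
  n = 20: C(20, 4) = 4845; 4845 < 3125? NO
  n = 21: C(21, 4) = 5985; 5985 < 3125? NO
The largest n with C(n, 4) < 3125 is n = 18 (where E[X] = 612/625 ≈ 0.9792000). Hence R_5(4) > 18, i.e. R_5(4) ≥ 19.

Largest n = 18; hence R_5(4) > 18.


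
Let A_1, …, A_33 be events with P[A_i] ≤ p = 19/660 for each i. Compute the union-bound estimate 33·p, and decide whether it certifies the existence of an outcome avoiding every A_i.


Union bound: P[∪_{i=1}^{33} A_i] ≤ Σ_i P[A_i] ≤ 33·p = 33·(19/660) = 19/20.
Numerically: 19/20 ≈ 0.95000.
Is 19/20 < 1? YES.
Since P[∪ A_i] ≤ 19/20 < 1, the complement has P[∩ A_i^c] ≥ 1 − 19/20 = 1/20 > 0, so some outcome avoids every A_i.

33·p = 19/20 ≈ 0.95000; existence CERTIFIED by the union bound.


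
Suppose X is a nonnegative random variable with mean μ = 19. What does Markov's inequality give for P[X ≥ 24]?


μ = E[X] = 19, a = 24.
Markov: P[X ≥ 24] ≤ μ/a = (19)/24 = 19/24.
Numerically: ≈ 0.792.
(Since a = 24 > μ = 19.000, the bound 19/24 is < 1 and informative.)

P[X ≥ 24] ≤ 19/24 ≈ 0.792.


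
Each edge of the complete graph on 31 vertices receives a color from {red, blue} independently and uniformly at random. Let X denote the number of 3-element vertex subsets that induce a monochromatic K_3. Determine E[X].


Let X = Σ_S X_S over the C(31, 3) = 4495 subsets S of size 3, where X_S = 1 if the K_3 on S is monochromatic.
For a fixed S, the K_3 on S has C(3, 2) = 3 edges. P[all 3 edges red] = (1/2)^3, and likewise for blue, so P[monochromatic] = 2·(1/2)^3 = 2^{1 − 3} = 1/4.
By linearity: E[X] = C(31, 3) · 2^{1 − 3} = 4495 · 1/4 = 4495/4.
Numerically: E[X] ≈ 1123.750.

E[X] = C(31,3)·2^(1−C(3,2)) = 4495/4 ≈ 1123.750.


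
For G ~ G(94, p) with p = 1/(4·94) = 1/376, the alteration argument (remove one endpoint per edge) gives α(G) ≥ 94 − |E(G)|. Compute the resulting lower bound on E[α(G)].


E[|E(G)|] = C(94, 2)·p = 4371 · (1/376) = 93/8.
E[α(G)] ≥ n − E[|E(G)|] = 94 − 93/8 = 659/8.
Numerically: ≈ 82.375.
(This is only a lower bound; the true E[α(G)] may be larger.)

E[α(G)] ≥ 659/8 ≈ 82.375.


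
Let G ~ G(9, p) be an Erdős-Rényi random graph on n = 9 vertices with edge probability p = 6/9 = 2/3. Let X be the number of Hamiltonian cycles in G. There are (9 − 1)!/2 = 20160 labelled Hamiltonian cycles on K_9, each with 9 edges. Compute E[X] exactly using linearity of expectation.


K_9 has (9 − 1)!/2 = 20160 labelled Hamiltonian cycles.
For each such Hamiltonian cycle H, let X_H = 1 if all 9 edges of H are present in G. Then P[X_H = 1] = p^{9} = (2/3)^{9} = 512/19683.
By linearity of expectation: E[X] = Σ_H E[X_H] = 20160 · p^{9} = 20160 · 512/19683 = 1146880/2187.
Numerically: E[X] ≈ 524.4.

E[X] = 20160 · (2/3)^{9} = 1146880/2187 ≈ 524.4.


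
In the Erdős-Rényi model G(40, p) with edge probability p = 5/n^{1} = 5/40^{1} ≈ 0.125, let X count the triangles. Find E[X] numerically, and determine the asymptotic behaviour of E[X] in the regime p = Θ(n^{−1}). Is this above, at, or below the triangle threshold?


Number of potential triangles: C(40, 3) = 9880.
Each occurs with probability p³ ≈ (0.125)³ ≈ 1.95312e-03.
By linearity: E[X] = C(40, 3)·p³ ≈ 9880 · 1.95312e-03 ≈ 19.297.
Here α = 1, so p = 5/n is exactly at the triangle threshold p ~ 1/n. Asymptotically E[X] → c³/6 = 5³/6 = 125/6 ≈ 20.833, a bounded constant. In this regime the triangle count is asymptotically Poisson(c³/6).

E[X] ≈ 19.297; in regime p = Θ(1/n^{1}) E[X] stays bounded (at the triangle threshold p ~ 1/n).


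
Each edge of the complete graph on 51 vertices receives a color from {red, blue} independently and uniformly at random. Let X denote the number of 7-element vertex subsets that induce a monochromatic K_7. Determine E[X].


Let X = Σ_S X_S over the C(51, 7) = 115775100 subsets S of size 7, where X_S = 1 if the K_7 on S is monochromatic.
For a fixed S, the K_7 on S has C(7, 2) = 21 edges. P[all 21 edges red] = (1/2)^21, and likewise for blue, so P[monochromatic] = 2·(1/2)^21 = 2^{1 − 21} = 1/1048576.
By linearity: E[X] = C(51, 7) · 2^{1 − 21} = 115775100 · 1/1048576 = 28943775/262144.
Numerically: E[X] ≈ 110.4117.

E[X] = C(51,7)·2^(1−C(7,2)) = 28943775/262144 ≈ 110.4117.


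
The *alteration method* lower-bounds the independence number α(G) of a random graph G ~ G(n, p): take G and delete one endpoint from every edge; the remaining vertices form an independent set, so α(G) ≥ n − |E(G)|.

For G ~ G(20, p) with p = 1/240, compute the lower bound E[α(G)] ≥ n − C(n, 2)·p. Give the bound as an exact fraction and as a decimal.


E[|E(G)|] = C(20, 2)·p = 190 · (1/240) = 19/24.
E[α(G)] ≥ n − E[|E(G)|] = 20 − 19/24 = 461/24.
Numerically: ≈ 19.20833.
(This is only a lower bound; the true E[α(G)] may be larger.)

E[α(G)] ≥ 461/24 ≈ 19.20833.


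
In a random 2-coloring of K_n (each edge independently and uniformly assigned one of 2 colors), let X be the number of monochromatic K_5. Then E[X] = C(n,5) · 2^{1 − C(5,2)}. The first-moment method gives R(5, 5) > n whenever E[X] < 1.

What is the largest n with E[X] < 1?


We need C(n, 5) · 2^{1 − 10} < 1, i.e. C(n, 5) < 2^{10 − 1} = 512.
Check values of n near the boundary:
  n = 9: C(9, 5) = 126; 126 < 512? YES
  n = 10: C(10, 5) = 252; 252 < 512? YES
  n = 11: C(11, 5) = 462; 462 < 512? YES
  n = 12: C(12, 5) = 792; 792 < 512? NO
  n = 13: C(13, 5) = 1287; 1287 < 512? NO
  n = 14: C(14, 5) = 2002; 2002 < 512? NO
The largest n with C(n, 5) < 512 is n = 11 (where E[X] = 231/256 ≈ 0.9023438). Hence R(5, 5) > 11, i.e. R(5, 5) ≥ 12.

Largest n = 11; hence R(5, 5) > 11.


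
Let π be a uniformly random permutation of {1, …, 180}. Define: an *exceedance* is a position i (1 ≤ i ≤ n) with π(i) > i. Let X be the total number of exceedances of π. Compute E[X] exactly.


Write X = Σ_{i=1}^{180} X_i, where X_i = 1_{π(i) > i}.
For each fixed i, π(i) is uniform over {1, …, 180} (marginal of a uniform permutation), so P[π(i) > i] = (n − i)/n. Summing: Σ_{i=1}^{180} (n − i)/n = (0 + 1 + … + 179)/180 = 180(180 − 1)/(2·180) = (180 − 1)/2.
Hence E[X] = Σ_{i=1}^{180} (180 − i)/180 = 179/2 ≈ 89.500000.

E[X] = 179/2 = 89.500000.


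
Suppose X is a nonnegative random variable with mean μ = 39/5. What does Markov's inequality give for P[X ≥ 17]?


μ = E[X] = 39/5, a = 17.
Markov: P[X ≥ 17] ≤ μ/a = (39/5)/17 = 39/85.
Numerically: ≈ 0.459.
(Since a = 17 > μ = 7.800, the bound 39/85 is < 1 and informative.)

P[X ≥ 17] ≤ 39/85 ≈ 0.459.


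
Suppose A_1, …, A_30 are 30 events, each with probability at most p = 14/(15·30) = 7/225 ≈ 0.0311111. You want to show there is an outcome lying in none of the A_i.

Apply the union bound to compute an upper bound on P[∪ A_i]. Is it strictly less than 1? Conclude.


Union bound: P[∪_{i=1}^{30} A_i] ≤ Σ_i P[A_i] ≤ 30·p = 30·(7/225) = 14/15.
Numerically: 14/15 ≈ 0.9333333.
Is 14/15 < 1? YES.
Since P[∪ A_i] ≤ 14/15 < 1, the complement has P[∩ A_i^c] ≥ 1 − 14/15 = 1/15 > 0, so some outcome avoids every A_i.

30·p = 14/15 ≈ 0.9333333; existence CERTIFIED by the union bound.


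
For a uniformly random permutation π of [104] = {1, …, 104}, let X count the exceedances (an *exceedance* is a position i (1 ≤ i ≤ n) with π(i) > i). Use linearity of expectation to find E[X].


Write X = Σ_{i=1}^{104} X_i, where X_i = 1_{π(i) > i}.
For each fixed i, π(i) is uniform over {1, …, 104} (marginal of a uniform permutation), so P[π(i) > i] = (n − i)/n. Summing: Σ_{i=1}^{104} (n − i)/n = (0 + 1 + … + 103)/104 = 104(104 − 1)/(2·104) = (104 − 1)/2.
Hence E[X] = Σ_{i=1}^{104} (104 − i)/104 = 103/2 ≈ 51.50000.

E[X] = 103/2 = 51.50000.


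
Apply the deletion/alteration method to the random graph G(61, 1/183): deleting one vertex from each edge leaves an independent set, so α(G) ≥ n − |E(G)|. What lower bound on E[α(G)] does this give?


E[|E(G)|] = C(61, 2)·p = 1830 · (1/183) = 10.
E[α(G)] ≥ n − E[|E(G)|] = 61 − 10 = 51.
Numerically: ≈ 51.000.
(This is only a lower bound; the true E[α(G)] may be larger.)

E[α(G)] ≥ 51 ≈ 51.000.


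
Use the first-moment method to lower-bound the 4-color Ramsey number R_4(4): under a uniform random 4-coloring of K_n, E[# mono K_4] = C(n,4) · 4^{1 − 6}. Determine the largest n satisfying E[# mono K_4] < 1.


We need C(n, 4) · 4^{1 − 6} < 1, i.e. C(n, 4) < 4^{6 − 1} = 1024.
Check values of n near the boundary:
  n = 8: C(8, 4) = 70; 70 < 1024? YES
  n = 9: C(9, 4) = 126; 126 < 1024? YES
  n = 10: C(10, 4) = 210; 210 < 1024? YES
  n = 11: C(11, 4) = 330; 330 < 1024? YES
  n = 12: C(12, 4) = 495; 495 < 1024? YES
  n = 13: C(13, 4) = 715; 715 < 1024? YES
  n = 14: C(14, 4) = 1001; 1001 < 1024? YES
  n = 15: C(15, 4) = 1365; 1365 < 1024? NO
The largest n with C(n, 4) < 1024 is n = 14 (where E[X] = 1001/1024 ≈ 0.978). Hence R_4(4) > 14, i.e. R_4(4) ≥ 15.

Largest n = 14; hence R_4(4) > 14.


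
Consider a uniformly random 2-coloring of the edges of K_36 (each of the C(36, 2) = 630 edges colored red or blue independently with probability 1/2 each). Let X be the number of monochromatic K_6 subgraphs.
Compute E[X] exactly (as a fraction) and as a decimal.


Let X = Σ_S X_S over the C(36, 6) = 1947792 subsets S of size 6, where X_S = 1 if the K_6 on S is monochromatic.
For a fixed S, the K_6 on S has C(6, 2) = 15 edges. P[all 15 edges red] = (1/2)^15, and likewise for blue, so P[monochromatic] = 2·(1/2)^15 = 2^{1 − 15} = 1/16384.
By linearity of expectation: E[X] = C(36, 6) · 2^{1 − 15} = 1947792 · 1/16384 = 121737/1024.
Numerically: E[X] ≈ 118.8838.

E[X] = C(36,6)·2^(1−C(6,2)) = 121737/1024 ≈ 118.8838.


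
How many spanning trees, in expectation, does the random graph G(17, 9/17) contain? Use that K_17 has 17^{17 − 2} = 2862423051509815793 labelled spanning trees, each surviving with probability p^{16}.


K_17 has 17^{17 − 2} = 2862423051509815793 labelled spanning trees.
For each such spanning tree H, let X_H = 1 if all 16 edges of H are present in G. Then P[X_H = 1] = p^{16} = (9/17)^{16} = 1853020188851841/48661191875666868481.
Summing the indicators: E[X] = Σ_H E[X_H] = 2862423051509815793 · p^{16} = 2862423051509815793 · 1853020188851841/48661191875666868481 = 1853020188851841/17.
Numerically: E[X] ≈ 1.09e+14.

E[X] = 2862423051509815793 · (9/17)^{16} = 1853020188851841/17 ≈ 1.09e+14.


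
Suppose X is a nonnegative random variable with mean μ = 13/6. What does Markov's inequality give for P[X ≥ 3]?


μ = E[X] = 13/6, a = 3.
Markov: P[X ≥ 3] ≤ μ/a = (13/6)/3 = 13/18.
Numerically: ≈ 0.72222.
(Since a = 3 > μ = 2.16667, the bound 13/18 is < 1 and informative.)

P[X ≥ 3] ≤ 13/18 ≈ 0.72222.


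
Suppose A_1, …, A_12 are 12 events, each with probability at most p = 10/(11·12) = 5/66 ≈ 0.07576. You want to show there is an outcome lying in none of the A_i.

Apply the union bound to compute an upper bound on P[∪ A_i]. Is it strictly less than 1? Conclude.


Union bound: P[∪_{i=1}^{12} A_i] ≤ Σ_i P[A_i] ≤ 12·p = 12·(5/66) = 10/11.
Numerically: 10/11 ≈ 0.90909.
Is 10/11 < 1? YES.
Since P[∪ A_i] ≤ 10/11 < 1, the complement has P[∩ A_i^c] ≥ 1 − 10/11 = 1/11 > 0, so some outcome avoids every A_i.

12·p = 10/11 ≈ 0.90909; existence CERTIFIED by the union bound.


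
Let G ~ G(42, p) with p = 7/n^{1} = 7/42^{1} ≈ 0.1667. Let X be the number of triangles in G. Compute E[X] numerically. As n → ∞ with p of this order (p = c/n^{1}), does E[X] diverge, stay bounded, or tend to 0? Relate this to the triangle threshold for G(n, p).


Number of potential triangles: C(42, 3) = 11480.
Each occurs with probability p³ ≈ (0.1667)³ ≈ 4.629630e-03.
By linearity: E[X] = C(42, 3)·p³ ≈ 11480 · 4.629630e-03 ≈ 53.1481.
Here α = 1, so p = 7/n is exactly at the triangle threshold p ~ 1/n. Asymptotically E[X] → c³/6 = 7³/6 = 343/6 ≈ 57.1667, a bounded constant. In this regime the triangle count is asymptotically Poisson(c³/6).

E[X] ≈ 53.1481; in regime p = Θ(1/n^{1}) E[X] stays bounded (at the triangle threshold p ~ 1/n).


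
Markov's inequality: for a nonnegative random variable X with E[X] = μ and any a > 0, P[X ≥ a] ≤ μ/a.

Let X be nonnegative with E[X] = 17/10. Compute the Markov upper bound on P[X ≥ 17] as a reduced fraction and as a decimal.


μ = E[X] = 17/10, a = 17.
Markov: P[X ≥ 17] ≤ μ/a = (17/10)/17 = 1/10.
Numerically: ≈ 0.10000.
(Since a = 17 > μ = 1.70000, the bound 1/10 is < 1 and informative.)

P[X ≥ 17] ≤ 1/10 ≈ 0.10000.


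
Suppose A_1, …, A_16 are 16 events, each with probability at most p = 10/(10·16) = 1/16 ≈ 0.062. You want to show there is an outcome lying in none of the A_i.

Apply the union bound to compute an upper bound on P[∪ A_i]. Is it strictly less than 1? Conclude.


Union bound: P[∪_{i=1}^{16} A_i] ≤ Σ_i P[A_i] ≤ 16·p = 16·(1/16) = 1.
Numerically: 1 ≈ 1.000.
Is 1 < 1? NO.
Since the bound 1 is ≥ 1, the union bound is uninformative here; it does NOT by itself certify existence.

16·p = 1 ≈ 1.000; existence NOT certified by the union bound.


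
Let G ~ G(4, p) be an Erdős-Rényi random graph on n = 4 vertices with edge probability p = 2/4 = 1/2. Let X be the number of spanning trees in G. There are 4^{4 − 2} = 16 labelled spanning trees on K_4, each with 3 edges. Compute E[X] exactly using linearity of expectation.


K_4 has 4^{4 − 2} = 16 labelled spanning trees.
For each such spanning tree H, let X_H = 1 if all 3 edges of H are present in G. Then P[X_H = 1] = p^{3} = (1/2)^{3} = 1/8.
By linearity of expectation: E[X] = Σ_H E[X_H] = 16 · p^{3} = 16 · 1/8 = 2.
Numerically: E[X] ≈ 2.

E[X] = 16 · (1/2)^{3} = 2 ≈ 2.


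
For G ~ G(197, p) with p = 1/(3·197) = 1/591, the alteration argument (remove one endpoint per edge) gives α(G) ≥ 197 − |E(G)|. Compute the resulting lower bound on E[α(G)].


E[|E(G)|] = C(197, 2)·p = 19306 · (1/591) = 98/3.
E[α(G)] ≥ n − E[|E(G)|] = 197 − 98/3 = 493/3.
Numerically: ≈ 164.333333.
(This is only a lower bound; the true E[α(G)] may be larger.)

E[α(G)] ≥ 493/3 ≈ 164.333333.


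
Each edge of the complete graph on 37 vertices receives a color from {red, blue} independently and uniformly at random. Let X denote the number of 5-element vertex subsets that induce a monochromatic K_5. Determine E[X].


Let X = Σ_S X_S over the C(37, 5) = 435897 subsets S of size 5, where X_S = 1 if the K_5 on S is monochromatic.
For a fixed S, the K_5 on S has C(5, 2) = 10 edges. P[all 10 edges red] = (1/2)^10, and likewise for blue, so P[monochromatic] = 2·(1/2)^10 = 2^{1 − 10} = 1/512.
Summing: E[X] = C(37, 5) · 2^{1 − 10} = 435897 · 1/512 = 435897/512.
Numerically: E[X] ≈ 851.3613.

E[X] = C(37,5)·2^(1−C(5,2)) = 435897/512 ≈ 851.3613.


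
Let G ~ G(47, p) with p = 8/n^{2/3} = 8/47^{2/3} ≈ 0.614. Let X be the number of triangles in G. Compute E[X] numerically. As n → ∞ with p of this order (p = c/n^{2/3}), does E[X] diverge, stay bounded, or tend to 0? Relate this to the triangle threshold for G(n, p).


Number of potential triangles: C(47, 3) = 16215.
Each occurs with probability p³ ≈ (0.614)³ ≈ 2.31779e-01.
By linearity: E[X] = C(47, 3)·p³ ≈ 16215 · 2.31779e-01 ≈ 3758.298.
Since α = 2/3 < 1, p = c/n^{2/3} ≫ 1/n is above the triangle threshold p ~ 1/n. Asymptotically E[X] ~ (c³/6)·n^{3(1−α)} = (8³/6)·n^{1} → ∞; triangles are abundant w.h.p.

E[X] ≈ 3758.298; in regime p = Θ(1/n^{2/3}) E[X] diverges (above the triangle threshold p ~ 1/n).


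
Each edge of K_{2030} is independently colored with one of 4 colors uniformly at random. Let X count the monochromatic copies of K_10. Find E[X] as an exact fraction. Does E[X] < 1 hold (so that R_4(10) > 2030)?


E[X] = C(2030, 10) · 4^{1 − 45} = 320298626039392096327195965 · 4^{−44} = 320298626039392096327195965/309485009821345068724781056.
As a reduced fraction: E[X] = 320298626039392096327195965/309485009821345068724781056 ≈ 1.03494.
Is E[X] < 1? NO.
Since E[X] ≥ 1, the first-moment bound is inconclusive at n = 2030; it does NOT by itself certify R_4(10) > 2030.

E[X] = 320298626039392096327195965/309485009821345068724781056 ≈ 1.03494; E[X] ≥ 1; first-moment method inconclusive here.


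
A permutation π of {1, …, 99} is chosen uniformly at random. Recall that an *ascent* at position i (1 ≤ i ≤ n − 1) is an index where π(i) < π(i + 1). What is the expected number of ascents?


Write X = Σ X_I over i = 1, …, 98, with X_I the indicator of one ascent.
There are 98 indicators.
For each fixed i, the pair (π(i), π(i+1)) is a uniformly random ordered pair of distinct values from {1, …, 99}; by symmetry P[π(i) < π(i+1)] = 1/2.
By linearity: E[X] = 98 · (1/2) = (99 − 1) · (1/2) = 49 ≈ 49.000.

E[X] = 49 = 49.000.


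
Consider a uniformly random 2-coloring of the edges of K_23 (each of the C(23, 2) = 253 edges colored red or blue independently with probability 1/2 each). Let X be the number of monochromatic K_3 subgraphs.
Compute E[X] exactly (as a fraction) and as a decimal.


Let X = Σ_S X_S over the C(23, 3) = 1771 subsets S of size 3, where X_S = 1 if the K_3 on S is monochromatic.
For a fixed S, the K_3 on S has C(3, 2) = 3 edges. P[all 3 edges red] = (1/2)^3, and likewise for blue, so P[monochromatic] = 2·(1/2)^3 = 2^{1 − 3} = 1/4.
By linearity of expectation: E[X] = C(23, 3) · 2^{1 − 3} = 1771 · 1/4 = 1771/4.
Numerically: E[X] ≈ 442.750.

E[X] = C(23,3)·2^(1−C(3,2)) = 1771/4 ≈ 442.750.


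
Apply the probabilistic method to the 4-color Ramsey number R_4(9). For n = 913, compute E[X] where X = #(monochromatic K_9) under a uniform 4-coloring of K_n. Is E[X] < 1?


E[X] = C(913, 9) · 4^{1 − 36} = 1167605542753639808390 · 4^{−35} = 1167605542753639808390/1180591620717411303424.
As a reduced fraction: E[X] = 583802771376819904195/590295810358705651712 ≈ 0.9890.
Is E[X] < 1? YES.
Since E[X] < 1, there exists a 4-coloring of K_{913} with no monochromatic K_9; hence R_4(9) > 913.

E[X] = 583802771376819904195/590295810358705651712 ≈ 0.9890; E[X] < 1, so R_4(9) > 913.


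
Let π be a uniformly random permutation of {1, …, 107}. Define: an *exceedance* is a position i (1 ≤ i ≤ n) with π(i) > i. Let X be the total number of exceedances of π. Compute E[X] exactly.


Write X = Σ_{i=1}^{107} X_i, where X_i = 1_{π(i) > i}.
For each fixed i, π(i) is uniform over {1, …, 107} (marginal of a uniform permutation), so P[π(i) > i] = (n − i)/n. Summing: Σ_{i=1}^{107} (n − i)/n = (0 + 1 + … + 106)/107 = 107(107 − 1)/(2·107) = (107 − 1)/2.
Hence E[X] = Σ_{i=1}^{107} (107 − i)/107 = 53 ≈ 53.000000.

E[X] = 53 = 53.000000.


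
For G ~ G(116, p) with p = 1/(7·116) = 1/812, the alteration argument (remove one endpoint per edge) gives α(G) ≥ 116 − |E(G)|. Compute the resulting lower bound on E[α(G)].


E[|E(G)|] = C(116, 2)·p = 6670 · (1/812) = 115/14.
E[α(G)] ≥ n − E[|E(G)|] = 116 − 115/14 = 1509/14.
Numerically: ≈ 107.786.
(This is only a lower bound; the true E[α(G)] may be larger.)

E[α(G)] ≥ 1509/14 ≈ 107.786.


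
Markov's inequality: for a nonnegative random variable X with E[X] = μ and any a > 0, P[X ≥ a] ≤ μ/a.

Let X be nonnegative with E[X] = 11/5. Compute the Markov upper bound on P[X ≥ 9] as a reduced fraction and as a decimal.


μ = E[X] = 11/5, a = 9.
Markov: P[X ≥ 9] ≤ μ/a = (11/5)/9 = 11/45.
Numerically: ≈ 0.2444.
(Since a = 9 > μ = 2.2000, the bound 11/45 is < 1 and informative.)

P[X ≥ 9] ≤ 11/45 ≈ 0.2444.


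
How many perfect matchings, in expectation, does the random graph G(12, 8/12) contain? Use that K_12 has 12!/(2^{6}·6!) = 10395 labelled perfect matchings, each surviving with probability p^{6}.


K_12 has 12!/(2^{6}·6!) = 10395 labelled perfect matchings.
For each such perfect matching H, let X_H = 1 if all 6 edges of H are present in G. Then P[X_H = 1] = p^{6} = (2/3)^{6} = 64/729.
Summing the indicators: E[X] = Σ_H E[X_H] = 10395 · p^{6} = 10395 · 64/729 = 24640/27.
Numerically: E[X] ≈ 912.6.

E[X] = 10395 · (2/3)^{6} = 24640/27 ≈ 912.6.


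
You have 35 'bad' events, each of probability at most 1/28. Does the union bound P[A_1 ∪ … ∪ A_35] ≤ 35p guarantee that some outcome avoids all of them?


Union bound: P[∪_{i=1}^{35} A_i] ≤ Σ_i P[A_i] ≤ 35·p = 35·(1/28) = 5/4.
Numerically: 5/4 ≈ 1.250.
Is 5/4 < 1? NO.
Since the bound 5/4 is ≥ 1, the union bound is uninformative here; it does NOT by itself certify existence.

35·p = 5/4 ≈ 1.250; existence NOT certified by the union bound.


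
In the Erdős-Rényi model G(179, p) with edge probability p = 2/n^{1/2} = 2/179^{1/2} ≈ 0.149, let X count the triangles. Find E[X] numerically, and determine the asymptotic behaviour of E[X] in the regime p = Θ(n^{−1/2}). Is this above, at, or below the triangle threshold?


Number of potential triangles: C(179, 3) = 939929.
Each occurs with probability p³ ≈ (0.149)³ ≈ 3.34049e-03.
By linearity: E[X] = C(179, 3)·p³ ≈ 939929 · 3.34049e-03 ≈ 3139.825.
Since α = 1/2 < 1, p = c/n^{1/2} ≫ 1/n is above the triangle threshold p ~ 1/n. Asymptotically E[X] ~ (c³/6)·n^{3(1−α)} = (2³/6)·n^{1.5} → ∞; triangles are abundant w.h.p.

E[X] ≈ 3139.825; in regime p = Θ(1/n^{1/2}) E[X] diverges (above the triangle threshold p ~ 1/n).


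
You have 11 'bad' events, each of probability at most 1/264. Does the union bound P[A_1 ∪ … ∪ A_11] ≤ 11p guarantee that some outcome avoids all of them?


Union bound: P[∪_{i=1}^{11} A_i] ≤ Σ_i P[A_i] ≤ 11·p = 11·(1/264) = 1/24.
Numerically: 1/24 ≈ 0.041667.
Is 1/24 < 1? YES.
Since P[∪ A_i] ≤ 1/24 < 1, the complement has P[∩ A_i^c] ≥ 1 − 1/24 = 23/24 > 0, so some outcome avoids every A_i.

11·p = 1/24 ≈ 0.041667; existence CERTIFIED by the union bound.


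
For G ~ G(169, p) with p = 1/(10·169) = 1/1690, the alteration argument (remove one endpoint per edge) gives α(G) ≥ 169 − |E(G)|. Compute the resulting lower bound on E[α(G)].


E[|E(G)|] = C(169, 2)·p = 14196 · (1/1690) = 42/5.
E[α(G)] ≥ n − E[|E(G)|] = 169 − 42/5 = 803/5.
Numerically: ≈ 160.6000.
(This is only a lower bound; the true E[α(G)] may be larger.)

E[α(G)] ≥ 803/5 ≈ 160.6000.


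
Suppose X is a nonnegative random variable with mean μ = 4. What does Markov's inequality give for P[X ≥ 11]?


μ = E[X] = 4, a = 11.
Markov: P[X ≥ 11] ≤ μ/a = (4)/11 = 4/11.
Numerically: ≈ 0.363636.
(Since a = 11 > μ = 4.000000, the bound 4/11 is < 1 and informative.)

P[X ≥ 11] ≤ 4/11 ≈ 0.363636.


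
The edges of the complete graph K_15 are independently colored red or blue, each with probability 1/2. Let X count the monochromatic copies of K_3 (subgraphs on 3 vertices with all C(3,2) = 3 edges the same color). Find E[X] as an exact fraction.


Let X = Σ_S X_S over the C(15, 3) = 455 subsets S of size 3, where X_S = 1 if the K_3 on S is monochromatic.
For a fixed S, the K_3 on S has C(3, 2) = 3 edges. P[all 3 edges red] = (1/2)^3, and likewise for blue, so P[monochromatic] = 2·(1/2)^3 = 2^{1 − 3} = 1/4.
By linearity of expectation: E[X] = C(15, 3) · 2^{1 − 3} = 455 · 1/4 = 455/4.
Numerically: E[X] ≈ 113.7500.

E[X] = C(15,3)·2^(1−C(3,2)) = 455/4 ≈ 113.7500.


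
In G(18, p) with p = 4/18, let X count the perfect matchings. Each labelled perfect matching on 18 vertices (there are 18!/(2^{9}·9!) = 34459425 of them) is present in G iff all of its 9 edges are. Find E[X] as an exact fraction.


K_18 has 18!/(2^{9}·9!) = 34459425 labelled perfect matchings.
For each such perfect matching H, let X_H = 1 if all 9 edges of H are present in G. Then P[X_H = 1] = p^{9} = (2/9)^{9} = 512/387420489.
Summing the indicators: E[X] = Σ_H E[X_H] = 34459425 · p^{9} = 34459425 · 512/387420489 = 217817600/4782969.
Numerically: E[X] ≈ 45.54.

E[X] = 34459425 · (2/9)^{9} = 217817600/4782969 ≈ 45.54.


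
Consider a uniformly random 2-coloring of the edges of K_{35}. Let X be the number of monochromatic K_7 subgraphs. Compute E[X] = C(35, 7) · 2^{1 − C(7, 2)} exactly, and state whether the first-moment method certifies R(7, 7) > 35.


E[X] = C(35, 7) · 2^{1 − 21} = 6724520 · 2^{−20} = 6724520/1048576.
As a reduced fraction: E[X] = 840565/131072 ≈ 6.4130.
Is E[X] < 1? NO.
Since E[X] ≥ 1, the first-moment bound is inconclusive at n = 35; it does NOT by itself certify R(7, 7) > 35.

E[X] = 840565/131072 ≈ 6.4130; E[X] ≥ 1; first-moment method inconclusive here.


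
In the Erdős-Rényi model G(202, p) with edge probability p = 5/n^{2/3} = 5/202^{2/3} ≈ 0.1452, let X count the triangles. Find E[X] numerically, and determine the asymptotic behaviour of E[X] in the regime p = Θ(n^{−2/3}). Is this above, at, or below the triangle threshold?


Number of potential triangles: C(202, 3) = 1353400.
Each occurs with probability p³ ≈ (0.1452)³ ≈ 3.063425e-03.
By linearity: E[X] = C(202, 3)·p³ ≈ 1353400 · 3.063425e-03 ≈ 4146.0396.
Since α = 2/3 < 1, p = c/n^{2/3} ≫ 1/n is above the triangle threshold p ~ 1/n. Asymptotically E[X] ~ (c³/6)·n^{3(1−α)} = (5³/6)·n^{1} → ∞; triangles are abundant w.h.p.

E[X] ≈ 4146.0396; in regime p = Θ(1/n^{2/3}) E[X] diverges (above the triangle threshold p ~ 1/n).


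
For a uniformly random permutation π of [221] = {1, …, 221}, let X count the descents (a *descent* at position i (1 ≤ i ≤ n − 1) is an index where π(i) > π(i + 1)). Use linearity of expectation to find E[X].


Write X = Σ X_I over i = 1, …, 220, with X_I the indicator of one descent.
There are 220 indicators.
For each fixed i, the pair (π(i), π(i+1)) is a uniformly random ordered pair of distinct values from {1, …, 221}; by symmetry P[π(i) > π(i+1)] = 1/2.
By linearity: E[X] = 220 · (1/2) = (221 − 1) · (1/2) = 110 ≈ 110.000000.

E[X] = 110 = 110.000000.


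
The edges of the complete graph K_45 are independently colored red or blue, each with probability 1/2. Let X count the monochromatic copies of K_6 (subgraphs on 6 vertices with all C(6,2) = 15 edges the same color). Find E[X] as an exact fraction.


Let X = Σ_S X_S over the C(45, 6) = 8145060 subsets S of size 6, where X_S = 1 if the K_6 on S is monochromatic.
For a fixed S, the K_6 on S has C(6, 2) = 15 edges. P[all 15 edges red] = (1/2)^15, and likewise for blue, so P[monochromatic] = 2·(1/2)^15 = 2^{1 − 15} = 1/16384.
By linearity: E[X] = C(45, 6) · 2^{1 − 15} = 8145060 · 1/16384 = 2036265/4096.
Numerically: E[X] ≈ 497.135010.

E[X] = C(45,6)·2^(1−C(6,2)) = 2036265/4096 ≈ 497.135010.


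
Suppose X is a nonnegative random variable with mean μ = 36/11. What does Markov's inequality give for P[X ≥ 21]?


μ = E[X] = 36/11, a = 21.
Markov: P[X ≥ 21] ≤ μ/a = (36/11)/21 = 12/77.
Numerically: ≈ 0.1558.
(Since a = 21 > μ = 3.2727, the bound 12/77 is < 1 and informative.)

P[X ≥ 21] ≤ 12/77 ≈ 0.1558.


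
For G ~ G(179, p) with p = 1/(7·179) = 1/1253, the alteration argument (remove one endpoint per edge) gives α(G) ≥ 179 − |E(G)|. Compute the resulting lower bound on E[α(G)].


E[|E(G)|] = C(179, 2)·p = 15931 · (1/1253) = 89/7.
E[α(G)] ≥ n − E[|E(G)|] = 179 − 89/7 = 1164/7.
Numerically: ≈ 166.286.
(This is only a lower bound; the true E[α(G)] may be larger.)

E[α(G)] ≥ 1164/7 ≈ 166.286.


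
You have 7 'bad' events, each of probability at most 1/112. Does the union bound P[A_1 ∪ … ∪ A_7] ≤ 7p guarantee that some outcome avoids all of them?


Union bound: P[∪_{i=1}^{7} A_i] ≤ Σ_i P[A_i] ≤ 7·p = 7·(1/112) = 1/16.
Numerically: 1/16 ≈ 0.062.
Is 1/16 < 1? YES.
Since P[∪ A_i] ≤ 1/16 < 1, the complement has P[∩ A_i^c] ≥ 1 − 1/16 = 15/16 > 0, so some outcome avoids every A_i.

7·p = 1/16 ≈ 0.062; existence CERTIFIED by the union bound.


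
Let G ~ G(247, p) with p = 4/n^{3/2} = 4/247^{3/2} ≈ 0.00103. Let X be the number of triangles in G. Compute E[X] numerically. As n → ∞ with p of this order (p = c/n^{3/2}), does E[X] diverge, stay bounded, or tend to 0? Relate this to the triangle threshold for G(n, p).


Number of potential triangles: C(247, 3) = 2481115.
Each occurs with probability p³ ≈ (0.00103)³ ≈ 1.094066e-09.
By linearity: E[X] = C(247, 3)·p³ ≈ 2481115 · 1.094066e-09 ≈ 0.0027.
Since α = 3/2 > 1, p = c/n^{3/2} = o(1/n) is below the triangle threshold p ~ 1/n. Asymptotically E[X] ~ (c³/6)·n^{3(1−α)} = (4³/6)·n^{-1.5} → 0, so by Markov's inequality G has no triangles w.h.p.

E[X] ≈ 0.0027; in regime p = Θ(1/n^{3/2}) E[X] tends to 0 (below the triangle threshold p ~ 1/n).


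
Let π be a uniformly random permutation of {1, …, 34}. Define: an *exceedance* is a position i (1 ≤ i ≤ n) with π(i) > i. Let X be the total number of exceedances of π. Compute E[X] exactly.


Write X = Σ_{i=1}^{34} X_i, where X_i = 1_{π(i) > i}.
For each fixed i, π(i) is uniform over {1, …, 34} (marginal of a uniform permutation), so P[π(i) > i] = (n − i)/n. Summing: Σ_{i=1}^{34} (n − i)/n = (0 + 1 + … + 33)/34 = 34(34 − 1)/(2·34) = (34 − 1)/2.
Hence E[X] = Σ_{i=1}^{34} (34 − i)/34 = 33/2 ≈ 16.500000.

E[X] = 33/2 = 16.500000.


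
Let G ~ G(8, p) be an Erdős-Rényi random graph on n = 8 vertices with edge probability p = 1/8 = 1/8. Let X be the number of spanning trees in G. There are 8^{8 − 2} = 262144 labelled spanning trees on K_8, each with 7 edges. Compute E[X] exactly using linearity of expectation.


K_8 has 8^{8 − 2} = 262144 labelled spanning trees.
For each such spanning tree H, let X_H = 1 if all 7 edges of H are present in G. Then P[X_H = 1] = p^{7} = (1/8)^{7} = 1/2097152.
By linearity: E[X] = Σ_H E[X_H] = 262144 · p^{7} = 262144 · 1/2097152 = 1/8.
Numerically: E[X] ≈ 0.125.

E[X] = 262144 · (1/8)^{7} = 1/8 ≈ 0.125.


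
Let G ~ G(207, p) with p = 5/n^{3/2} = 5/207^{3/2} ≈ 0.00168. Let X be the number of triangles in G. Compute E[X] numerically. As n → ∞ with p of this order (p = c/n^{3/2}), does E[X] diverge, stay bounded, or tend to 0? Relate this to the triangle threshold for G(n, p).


Number of potential triangles: C(207, 3) = 1456935.
Each occurs with probability p³ ≈ (0.00168)³ ≈ 4.73199e-09.
By linearity: E[X] = C(207, 3)·p³ ≈ 1456935 · 4.73199e-09 ≈ 0.007.
Since α = 3/2 > 1, p = c/n^{3/2} = o(1/n) is below the triangle threshold p ~ 1/n. Asymptotically E[X] ~ (c³/6)·n^{3(1−α)} = (5³/6)·n^{-1.5} → 0, so by Markov's inequality G has no triangles w.h.p.

E[X] ≈ 0.007; in regime p = Θ(1/n^{3/2}) E[X] tends to 0 (below the triangle threshold p ~ 1/n).


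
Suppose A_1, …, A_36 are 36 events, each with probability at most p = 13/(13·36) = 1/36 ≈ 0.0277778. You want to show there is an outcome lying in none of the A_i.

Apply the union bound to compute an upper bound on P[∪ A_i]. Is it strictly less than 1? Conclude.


Union bound: P[∪_{i=1}^{36} A_i] ≤ Σ_i P[A_i] ≤ 36·p = 36·(1/36) = 1.
Numerically: 1 ≈ 1.0000000.
Is 1 < 1? NO.
Since the bound 1 is ≥ 1, the union bound is uninformative here; it does NOT by itself certify existence.

36·p = 1 ≈ 1.0000000; existence NOT certified by the union bound.


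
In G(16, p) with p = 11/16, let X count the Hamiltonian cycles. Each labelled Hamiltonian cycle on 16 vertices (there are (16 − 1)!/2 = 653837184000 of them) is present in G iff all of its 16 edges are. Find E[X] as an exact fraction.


K_16 has (16 − 1)!/2 = 653837184000 labelled Hamiltonian cycles.
For each such Hamiltonian cycle H, let X_H = 1 if all 16 edges of H are present in G. Then P[X_H = 1] = p^{16} = (11/16)^{16} = 45949729863572161/18446744073709551616.
Summing the indicators: E[X] = Σ_H E[X_H] = 653837184000 · p^{16} = 653837184000 · 45949729863572161/18446744073709551616 = 29339494120662818290072875/18014398509481984.
Numerically: E[X] ≈ 1.63e+09.

E[X] = 653837184000 · (11/16)^{16} = 29339494120662818290072875/18014398509481984 ≈ 1.63e+09.


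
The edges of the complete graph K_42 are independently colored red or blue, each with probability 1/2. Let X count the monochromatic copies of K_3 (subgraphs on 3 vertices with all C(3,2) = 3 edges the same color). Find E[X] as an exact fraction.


Let X = Σ_S X_S over the C(42, 3) = 11480 subsets S of size 3, where X_S = 1 if the K_3 on S is monochromatic.
For a fixed S, the K_3 on S has C(3, 2) = 3 edges. P[all 3 edges red] = (1/2)^3, and likewise for blue, so P[monochromatic] = 2·(1/2)^3 = 2^{1 − 3} = 1/4.
Summing: E[X] = C(42, 3) · 2^{1 − 3} = 11480 · 1/4 = 2870.
Numerically: E[X] ≈ 2870.000.

E[X] = C(42,3)·2^(1−C(3,2)) = 2870 ≈ 2870.000.


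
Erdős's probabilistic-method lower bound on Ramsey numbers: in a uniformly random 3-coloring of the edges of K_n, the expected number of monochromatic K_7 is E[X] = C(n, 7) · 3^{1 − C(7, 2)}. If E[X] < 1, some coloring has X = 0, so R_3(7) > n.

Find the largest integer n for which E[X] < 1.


We need C(n, 7) · 3^{1 − 21} < 1, i.e. C(n, 7) < 3^{21 − 1} = 3486784401.
Check values of n near the boundary:
  n = 77: C(77, 7) = 2404808340; 2404808340 < 3486784401? YES
  n = 78: C(78, 7) = 2641902120; 2641902120 < 3486784401? YES
  n = 79: C(79, 7) = 2898753715; 2898753715 < 3486784401? YES
  n = 80: C(80, 7) = 3176716400; 3176716400 < 3486784401? YES
  n = 81: C(81, 7) = 3477216600; 3477216600 < 3486784401? YES
  n = 82: C(82, 7) = 3801756816; 3801756816 < 3486784401? NO
  n = 83: C(83, 7) = 4151918628; 4151918628 < 3486784401? NO
  n = 84: C(84, 7) = 4529365776; 4529365776 < 3486784401? NO
The largest n with C(n, 7) < 3486784401 is n = 81 (where E[X] = 42928600/43046721 ≈ 0.9972560). Hence R_3(7) > 81, i.e. R_3(7) ≥ 82.

Largest n = 81; hence R_3(7) > 81.


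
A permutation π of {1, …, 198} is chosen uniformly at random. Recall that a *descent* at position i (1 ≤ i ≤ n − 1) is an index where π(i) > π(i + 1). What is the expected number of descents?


Write X = Σ X_I over i = 1, …, 197, with X_I the indicator of one descent.
There are 197 indicators.
For each fixed i, the pair (π(i), π(i+1)) is a uniformly random ordered pair of distinct values from {1, …, 198}; by symmetry P[π(i) > π(i+1)] = 1/2.
By linearity: E[X] = 197 · (1/2) = (198 − 1) · (1/2) = 197/2 ≈ 98.500000.

E[X] = 197/2 = 98.500000.


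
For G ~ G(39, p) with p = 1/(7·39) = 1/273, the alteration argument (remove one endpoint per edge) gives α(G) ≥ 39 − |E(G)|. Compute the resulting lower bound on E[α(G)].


E[|E(G)|] = C(39, 2)·p = 741 · (1/273) = 19/7.
E[α(G)] ≥ n − E[|E(G)|] = 39 − 19/7 = 254/7.
Numerically: ≈ 36.28571.
(This is only a lower bound; the true E[α(G)] may be larger.)

E[α(G)] ≥ 254/7 ≈ 36.28571.


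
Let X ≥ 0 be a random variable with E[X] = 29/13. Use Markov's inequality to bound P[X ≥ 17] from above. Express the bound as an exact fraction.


μ = E[X] = 29/13, a = 17.
Markov: P[X ≥ 17] ≤ μ/a = (29/13)/17 = 29/221.
Numerically: ≈ 0.13122.
(Since a = 17 > μ = 2.23077, the bound 29/221 is < 1 and informative.)

P[X ≥ 17] ≤ 29/221 ≈ 0.13122.


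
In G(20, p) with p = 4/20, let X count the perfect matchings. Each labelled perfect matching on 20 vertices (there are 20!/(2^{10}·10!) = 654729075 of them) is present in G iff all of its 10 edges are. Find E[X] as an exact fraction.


K_20 has 20!/(2^{10}·10!) = 654729075 labelled perfect matchings.
For each such perfect matching H, let X_H = 1 if all 10 edges of H are present in G. Then P[X_H = 1] = p^{10} = (1/5)^{10} = 1/9765625.
By linearity of expectation: E[X] = Σ_H E[X_H] = 654729075 · p^{10} = 654729075 · 1/9765625 = 26189163/390625.
Numerically: E[X] ≈ 67.0443.

E[X] = 654729075 · (1/5)^{10} = 26189163/390625 ≈ 67.0443.


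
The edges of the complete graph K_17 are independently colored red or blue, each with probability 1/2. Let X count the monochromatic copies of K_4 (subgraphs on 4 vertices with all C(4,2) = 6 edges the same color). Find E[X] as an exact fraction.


Let X = Σ_S X_S over the C(17, 4) = 2380 subsets S of size 4, where X_S = 1 if the K_4 on S is monochromatic.
For a fixed S, the K_4 on S has C(4, 2) = 6 edges. P[all 6 edges red] = (1/2)^6, and likewise for blue, so P[monochromatic] = 2·(1/2)^6 = 2^{1 − 6} = 1/32.
By linearity: E[X] = C(17, 4) · 2^{1 − 6} = 2380 · 1/32 = 595/8.
Numerically: E[X] ≈ 74.37500.

E[X] = C(17,4)·2^(1−C(4,2)) = 595/8 ≈ 74.37500.


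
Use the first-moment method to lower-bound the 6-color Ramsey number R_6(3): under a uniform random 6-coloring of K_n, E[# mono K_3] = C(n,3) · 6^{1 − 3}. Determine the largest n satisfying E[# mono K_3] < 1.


We need C(n, 3) · 6^{1 − 3} < 1, i.e. C(n, 3) < 6^{3 − 1} = 36.
Check values of n near the boundary:
  n = 5: C(5, 3) = 10; 10 < 36? YES
  n = 6: C(6, 3) = 20; 20 < 36? YES
  n = 7: C(7, 3) = 35; 35 < 36? YES
  n = 8: C(8, 3) = 56; 56 < 36? NO
The largest n with C(n, 3) < 36 is n = 7 (where E[X] = 35/36 ≈ 0.972). Hence R_6(3) > 7, i.e. R_6(3) ≥ 8.

Largest n = 7; hence R_6(3) > 7.


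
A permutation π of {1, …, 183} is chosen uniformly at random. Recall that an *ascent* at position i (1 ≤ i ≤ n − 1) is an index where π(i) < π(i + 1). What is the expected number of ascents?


Write X = Σ X_I over i = 1, …, 182, with X_I the indicator of one ascent.
There are 182 indicators.
For each fixed i, the pair (π(i), π(i+1)) is a uniformly random ordered pair of distinct values from {1, …, 183}; by symmetry P[π(i) < π(i+1)] = 1/2.
By linearity: E[X] = 182 · (1/2) = (183 − 1) · (1/2) = 91 ≈ 91.00000.

E[X] = 91 = 91.00000.
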